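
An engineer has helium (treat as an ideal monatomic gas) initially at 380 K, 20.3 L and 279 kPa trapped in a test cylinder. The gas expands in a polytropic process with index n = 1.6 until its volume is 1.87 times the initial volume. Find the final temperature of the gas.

Polytropic n=1.6: T₂ = T₁(V₁/V₂)^(n−1) = 380×(0.535)^0.60 = 261 K; P₂ = P₁(V₁/V₂)^n = 102 kPa.

261 K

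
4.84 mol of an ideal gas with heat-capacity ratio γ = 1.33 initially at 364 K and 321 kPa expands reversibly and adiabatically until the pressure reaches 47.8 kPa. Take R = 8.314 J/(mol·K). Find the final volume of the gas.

V₁ = nRT₁/P₁ = 4.84×8.314×364/321 = 45.6 L.
Adiabatic: T₂/T₁ = (P₂/P₁)^((γ−1)/γ) ⇒ T₂ = 364×(0.149)^0.248 = 227 K; V₂ = 191 L.

191 L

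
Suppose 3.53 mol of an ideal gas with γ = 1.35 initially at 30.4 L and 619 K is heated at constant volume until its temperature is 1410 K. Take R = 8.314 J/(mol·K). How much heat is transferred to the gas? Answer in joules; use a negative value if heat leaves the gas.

66300 J

P₁ = nRT₁/V₁ = 3.53×8.314×619/30.4 = 598 kPa.
Isochoric: V stays 30.4 L; P/T = const ⇒ T₂ = 1410 K, P₂ = 1360 kPa.
W = 0 (no volume change).
ΔU = nCvΔT = 3.53×23.8×(1410−619) = 66300 J.
Q = ΔU = 66300 J.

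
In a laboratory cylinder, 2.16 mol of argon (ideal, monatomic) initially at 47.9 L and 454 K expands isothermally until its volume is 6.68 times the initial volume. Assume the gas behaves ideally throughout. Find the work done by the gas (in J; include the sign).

P₁ = nRT₁/V₁ = 2.16×8.314×454/47.9 = 170 kPa.
Isothermal: T stays 454 K; PV = const ⇒ V₂ = 320 L, P₂ = 25.5 kPa.
W = nRT ln(V₂/V₁) = 2.16×8.314×454×ln(6.68) = 15500 J.

15500 J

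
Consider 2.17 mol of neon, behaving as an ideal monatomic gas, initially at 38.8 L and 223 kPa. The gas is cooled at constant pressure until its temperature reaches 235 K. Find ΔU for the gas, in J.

T₁ = P₁V₁/(nR) = 223×38.8/(2.17×8.314) = 480 K.
Isobaric: P stays 223 kPa; V/T = const ⇒ T₂ = 235 K, V₂ = 19.0 L.
For an ideal gas ΔU = nCvΔT with Cv = (3/2)R = 12.5 J/(mol·K).
ΔU = 2.17×12.5×(235−480) = -6620 J.

-6620 J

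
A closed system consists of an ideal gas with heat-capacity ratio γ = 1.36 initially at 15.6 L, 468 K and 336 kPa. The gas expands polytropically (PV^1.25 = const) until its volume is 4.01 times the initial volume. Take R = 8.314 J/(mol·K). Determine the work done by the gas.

n = P₁V₁/(RT₁) = 336×15.6/(8.314×468) = 1.35 mol.
Polytropic n=1.25: T₂ = T₁(V₁/V₂)^(n−1) = 468×(0.249)^0.25 = 331 K; P₂ = P₁(V₁/V₂)^n = 59.2 kPa.
W = (P₁V₁−P₂V₂)/(n−1) = (336×15.6−59.2×62.6)/0.25 = 6150 J.

6150 J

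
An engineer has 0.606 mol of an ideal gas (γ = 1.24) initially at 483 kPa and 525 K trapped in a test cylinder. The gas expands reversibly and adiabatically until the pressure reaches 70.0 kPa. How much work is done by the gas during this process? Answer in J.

3440 J

V₁ = nRT₁/P₁ = 0.606×8.314×525/483 = 5.48 L.
Adiabatic: T₂/T₁ = (P₂/P₁)^((γ−1)/γ) ⇒ T₂ = 525×(0.145)^0.194 = 361 K; V₂ = 26.0 L.
ΔU = nCvΔT = 0.606×34.6×(361−525) = -3440 J.
Q = 0 for an adiabatic process, so W = −ΔU = 3440 J.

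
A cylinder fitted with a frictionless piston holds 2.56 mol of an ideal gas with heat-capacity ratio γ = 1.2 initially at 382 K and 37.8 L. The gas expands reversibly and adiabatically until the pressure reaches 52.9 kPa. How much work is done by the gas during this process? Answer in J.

8470 J

P₁ = nRT₁/V₁ = 2.56×8.314×382/37.8 = 215 kPa.
Adiabatic: T₂/T₁ = (P₂/P₁)^((γ−1)/γ) ⇒ T₂ = 382×(0.246)^0.167 = 302 K; V₂ = 122 L.
ΔU = nCvΔT = 2.56×41.6×(302−382) = -8470 J.
Q = 0 for an adiabatic process, so W = −ΔU = 8470 J.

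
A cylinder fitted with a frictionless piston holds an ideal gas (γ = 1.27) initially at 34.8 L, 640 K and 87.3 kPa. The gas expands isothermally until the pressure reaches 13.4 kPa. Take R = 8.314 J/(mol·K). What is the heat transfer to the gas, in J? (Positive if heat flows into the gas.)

n = P₁V₁/(RT₁) = 87.3×34.8/(8.314×640) = 0.571 mol.
Isothermal: T stays 640 K; PV = const ⇒ V₂ = 227 L, P₂ = 13.4 kPa.
ΔU = 0 (ideal gas, T constant).
W = nRT ln(V₂/V₁) = 0.571×8.314×640×ln(6.51) = 5690 J.
Q = ΔU + W = 5690 J.

5690 J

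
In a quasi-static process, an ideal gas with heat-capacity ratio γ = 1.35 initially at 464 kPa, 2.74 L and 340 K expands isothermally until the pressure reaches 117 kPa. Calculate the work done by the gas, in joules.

1750 J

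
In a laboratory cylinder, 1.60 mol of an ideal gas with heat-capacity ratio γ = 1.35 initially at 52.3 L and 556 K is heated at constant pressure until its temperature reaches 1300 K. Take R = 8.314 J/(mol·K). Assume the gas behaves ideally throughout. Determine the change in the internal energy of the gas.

P₁ = nRT₁/V₁ = 1.60×8.314×556/52.3 = 141 kPa.
Isobaric: P stays 141 kPa; V/T = const ⇒ T₂ = 1300 K, V₂ = 122 L.
For an ideal gas ΔU = nCvΔT with Cv = R/(γ−1) = 23.8 J/(mol·K).
ΔU = 1.60×23.8×(1300−556) = 28300 J.

28300 J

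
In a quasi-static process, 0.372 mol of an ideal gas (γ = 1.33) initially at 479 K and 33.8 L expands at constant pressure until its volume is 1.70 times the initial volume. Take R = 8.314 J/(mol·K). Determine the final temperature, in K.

814 K

P₁ = nRT₁/V₁ = 0.372×8.314×479/33.8 = 43.8 kPa.
Isobaric: P stays 43.8 kPa; V/T = const ⇒ T₂ = 814 K, V₂ = 57.5 L.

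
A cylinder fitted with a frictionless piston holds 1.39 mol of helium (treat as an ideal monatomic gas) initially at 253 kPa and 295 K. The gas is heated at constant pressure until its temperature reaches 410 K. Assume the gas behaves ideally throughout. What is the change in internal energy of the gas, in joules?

V₁ = nRT₁/P₁ = 1.39×8.314×295/253 = 13.5 L.
Isobaric: P stays 253 kPa; V/T = const ⇒ T₂ = 410 K, V₂ = 18.7 L.
For an ideal gas ΔU = nCvΔT with Cv = (3/2)R = 12.5 J/(mol·K).
ΔU = 1.39×12.5×(410−295) = 1990 J.

1990 J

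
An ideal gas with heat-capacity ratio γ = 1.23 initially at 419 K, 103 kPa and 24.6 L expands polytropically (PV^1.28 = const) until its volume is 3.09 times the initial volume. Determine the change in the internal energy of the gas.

n = P₁V₁/(RT₁) = 103×24.6/(8.314×419) = 0.727 mol.
Polytropic n=1.28: T₂ = T₁(V₁/V₂)^(n−1) = 419×(0.324)^0.28 = 306 K; P₂ = P₁(V₁/V₂)^n = 24.3 kPa.
For an ideal gas ΔU = nCvΔT with Cv = R/(γ−1) = 36.1 J/(mol·K).
ΔU = 0.727×36.1×(306−419) = -2980 J.

-2980 J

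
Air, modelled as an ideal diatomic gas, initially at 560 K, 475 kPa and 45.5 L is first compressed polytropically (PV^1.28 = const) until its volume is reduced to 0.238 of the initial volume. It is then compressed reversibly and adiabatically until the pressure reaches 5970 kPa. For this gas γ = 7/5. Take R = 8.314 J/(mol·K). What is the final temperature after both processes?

n = P₁V₁/(RT₁) = 475×45.5/(8.314×560) = 4.64 mol.
Step 1 — Polytropic n=1.28: T₂ = T₁(V₁/V₂)^(n−1) = 560×(4.20)^0.28 = 837 K; P₂ = P₁(V₁/V₂)^n = 2980 kPa.
W = (P₁V₁−P₂V₂)/(n−1) = (475×45.5−2980×10.8)/0.28 = -38200 J.
ΔU = nCvΔT = 4.64×20.8×(837−560) = 26700 J.
Q = ΔU + W = -11500 J.
State after step 1: P = 2980 kPa, V = 10.8 L, T = 837 K.
Step 2 — Adiabatic: T₂/T₁ = (P₂/P₁)^((γ−1)/γ) ⇒ T₂ = 837×(2.00)^0.286 = 1020 K; V₂ = 6.60 L.
ΔU = nCvΔT = 4.64×20.8×(1020−837) = 17700 J.
Q = 0 for an adiabatic process, so W = −ΔU = -17700 J.
Net over both steps: W = -55900 J, Q = -11500 J, ΔU = 44400 J.

1020 K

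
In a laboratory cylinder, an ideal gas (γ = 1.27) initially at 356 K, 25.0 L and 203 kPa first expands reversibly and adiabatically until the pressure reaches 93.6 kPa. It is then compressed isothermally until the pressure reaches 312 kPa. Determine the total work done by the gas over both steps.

-2330 J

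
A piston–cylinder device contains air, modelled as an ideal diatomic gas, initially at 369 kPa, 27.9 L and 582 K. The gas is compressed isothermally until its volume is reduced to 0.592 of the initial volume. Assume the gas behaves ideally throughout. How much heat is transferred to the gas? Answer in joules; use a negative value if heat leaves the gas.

n = P₁V₁/(RT₁) = 369×27.9/(8.314×582) = 2.13 mol.
Isothermal: T stays 582 K; PV = const ⇒ V₂ = 16.5 L, P₂ = 623 kPa.
ΔU = 0 (ideal gas, T constant).
W = nRT ln(V₂/V₁) = 2.13×8.314×582×ln(0.592) = -5400 J.
Q = ΔU + W = -5400 J.

-5400 J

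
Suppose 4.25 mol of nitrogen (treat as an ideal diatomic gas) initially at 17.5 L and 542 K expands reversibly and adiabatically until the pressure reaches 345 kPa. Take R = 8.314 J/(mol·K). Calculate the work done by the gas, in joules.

P₁ = nRT₁/V₁ = 4.25×8.314×542/17.5 = 1090 kPa.
Adiabatic: T₂/T₁ = (P₂/P₁)^((γ−1)/γ) ⇒ T₂ = 542×(0.315)^0.286 = 390 K; V₂ = 39.9 L.
ΔU = nCvΔT = 4.25×20.8×(390−542) = -13500 J.
Q = 0 for an adiabatic process, so W = −ΔU = 13500 J.

13500 J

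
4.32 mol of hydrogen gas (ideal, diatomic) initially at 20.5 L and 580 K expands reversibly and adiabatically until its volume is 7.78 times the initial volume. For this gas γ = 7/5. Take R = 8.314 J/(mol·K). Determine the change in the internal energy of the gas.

P₁ = nRT₁/V₁ = 4.32×8.314×580/20.5 = 1020 kPa.
Adiabatic: TV^(γ−1) = const ⇒ T₂ = 580×(0.129)^0.400 = 255 K; PV^γ = const ⇒ P₂ = 57.5 kPa.
For an ideal gas ΔU = nCvΔT with Cv = (5/2)R = 20.8 J/(mol·K).
ΔU = 4.32×20.8×(255−580) = -29200 J.

-29200 J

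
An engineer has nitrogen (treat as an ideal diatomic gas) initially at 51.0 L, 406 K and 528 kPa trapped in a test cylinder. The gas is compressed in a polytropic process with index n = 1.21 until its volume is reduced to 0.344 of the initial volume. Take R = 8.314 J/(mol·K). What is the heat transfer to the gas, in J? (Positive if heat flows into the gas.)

-15300 J

n = P₁V₁/(RT₁) = 528×51.0/(8.314×406) = 7.98 mol.
Polytropic n=1.21: T₂ = T₁(V₁/V₂)^(n−1) = 406×(2.91)^0.21 = 508 K; P₂ = P₁(V₁/V₂)^n = 1920 kPa.
W = (P₁V₁−P₂V₂)/(n−1) = (528×51.0−1920×17.5)/0.21 = -32200 J.
ΔU = nCvΔT = 7.98×20.8×(508−406) = 16900 J.
Q = ΔU + W = -15300 J.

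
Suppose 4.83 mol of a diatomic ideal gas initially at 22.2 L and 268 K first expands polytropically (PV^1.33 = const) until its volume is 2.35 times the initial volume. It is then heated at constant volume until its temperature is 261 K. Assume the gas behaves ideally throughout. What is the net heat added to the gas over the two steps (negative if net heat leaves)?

P₁ = nRT₁/V₁ = 4.83×8.314×268/22.2 = 485 kPa.
Step 1 — Polytropic n=1.33: T₂ = T₁(V₁/V₂)^(n−1) = 268×(0.426)^0.33 = 202 K; P₂ = P₁(V₁/V₂)^n = 156 kPa.
W = (P₁V₁−P₂V₂)/(n−1) = (485×22.2−156×52.2)/0.33 = 8010 J.
ΔU = nCvΔT = 4.83×20.8×(202−268) = -6610 J.
Q = ΔU + W = 1400 J.
State after step 1: P = 156 kPa, V = 52.2 L, T = 202 K.
Step 2 — Isochoric: V stays 52.2 L; P/T = const ⇒ T₂ = 261 K, P₂ = 201 kPa.
W = 0 (no volume change).
ΔU = nCvΔT = 4.83×20.8×(261−202) = 5910 J.
Q = ΔU = 5910 J.
Net over both steps: W = 8010 J, Q = 7310 J, ΔU = -703 J.

7310 J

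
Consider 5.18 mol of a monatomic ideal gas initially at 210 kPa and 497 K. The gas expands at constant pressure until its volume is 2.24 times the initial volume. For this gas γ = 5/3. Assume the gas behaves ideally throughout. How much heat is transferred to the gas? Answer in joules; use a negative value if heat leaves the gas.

66400 J

V₁ = nRT₁/P₁ = 5.18×8.314×497/210 = 102 L.
Isobaric: P stays 210 kPa; V/T = const ⇒ T₂ = 1110 K, V₂ = 228 L.
W = PΔV = 210×(228−102) kPa·L = 26500 J.
ΔU = nCvΔT = 5.18×12.5×(1110−497) = 39800 J.
Q = ΔU + W = nCpΔT = 66400 J.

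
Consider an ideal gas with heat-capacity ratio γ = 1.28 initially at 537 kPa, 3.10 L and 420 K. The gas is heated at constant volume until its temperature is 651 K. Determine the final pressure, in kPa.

832 kPa

Isochoric: V stays 3.10 L; P/T = const ⇒ T₂ = 651 K, P₂ = 832 kPa.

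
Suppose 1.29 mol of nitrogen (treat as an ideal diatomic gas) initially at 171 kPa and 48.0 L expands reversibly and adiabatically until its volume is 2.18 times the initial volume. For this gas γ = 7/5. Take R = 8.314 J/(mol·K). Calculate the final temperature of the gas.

560 K

T₁ = P₁V₁/(nR) = 171×48.0/(1.29×8.314) = 765 K.
Adiabatic: TV^(γ−1) = const ⇒ T₂ = 765×(0.459)^0.400 = 560 K; PV^γ = const ⇒ P₂ = 57.4 kPa.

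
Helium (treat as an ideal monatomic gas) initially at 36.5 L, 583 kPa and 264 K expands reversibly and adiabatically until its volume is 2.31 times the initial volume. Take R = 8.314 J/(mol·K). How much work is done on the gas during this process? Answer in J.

-13700 J

n = P₁V₁/(RT₁) = 583×36.5/(8.314×264) = 9.69 mol.
Adiabatic: TV^(γ−1) = const ⇒ T₂ = 264×(0.433)^0.667 = 151 K; PV^γ = const ⇒ P₂ = 144 kPa.
ΔU = nCvΔT = 9.69×12.5×(151−264) = -13700 J.
Q = 0 for an adiabatic process, so W = −ΔU = 13700 J.
Work done on the gas = −W_by = -13700 J.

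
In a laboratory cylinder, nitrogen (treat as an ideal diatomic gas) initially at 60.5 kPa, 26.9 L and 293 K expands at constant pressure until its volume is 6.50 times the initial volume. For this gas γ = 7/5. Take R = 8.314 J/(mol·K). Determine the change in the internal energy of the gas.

22400 J

n = P₁V₁/(RT₁) = 60.5×26.9/(8.314×293) = 0.668 mol.
Isobaric: P stays 60.5 kPa; V/T = const ⇒ T₂ = 1900 K, V₂ = 175 L.
For an ideal gas ΔU = nCvΔT with Cv = (5/2)R = 20.8 J/(mol·K).
ΔU = 0.668×20.8×(1900−293) = 22400 J.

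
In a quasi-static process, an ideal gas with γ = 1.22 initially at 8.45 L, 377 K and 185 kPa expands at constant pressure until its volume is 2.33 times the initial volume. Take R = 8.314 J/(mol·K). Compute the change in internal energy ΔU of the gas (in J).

9450 J

n = P₁V₁/(RT₁) = 185×8.45/(8.314×377) = 0.499 mol.
Isobaric: P stays 185 kPa; V/T = const ⇒ T₂ = 878 K, V₂ = 19.7 L.
For an ideal gas ΔU = nCvΔT with Cv = R/(γ−1) = 37.8 J/(mol·K).
ΔU = 0.499×37.8×(878−377) = 9450 J.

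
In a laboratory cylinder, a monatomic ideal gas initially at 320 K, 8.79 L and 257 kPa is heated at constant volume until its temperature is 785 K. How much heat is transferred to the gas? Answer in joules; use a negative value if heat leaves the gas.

4920 J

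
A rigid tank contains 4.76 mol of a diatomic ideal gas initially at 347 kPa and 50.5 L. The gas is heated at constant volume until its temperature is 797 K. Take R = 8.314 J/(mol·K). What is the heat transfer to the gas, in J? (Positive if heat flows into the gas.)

T₁ = P₁V₁/(nR) = 347×50.5/(4.76×8.314) = 443 K.
Isochoric: V stays 50.5 L; P/T = const ⇒ T₂ = 797 K, P₂ = 625 kPa.
W = 0 (no volume change).
ΔU = nCvΔT = 4.76×20.8×(797−443) = 35000 J.
Q = ΔU = 35000 J.

35000 J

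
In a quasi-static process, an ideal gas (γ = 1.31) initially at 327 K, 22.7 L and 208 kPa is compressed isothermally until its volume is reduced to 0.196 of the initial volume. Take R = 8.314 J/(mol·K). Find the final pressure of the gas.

1060 kPa

Isothermal: T stays 327 K; PV = const ⇒ V₂ = 4.45 L, P₂ = 1060 kPa.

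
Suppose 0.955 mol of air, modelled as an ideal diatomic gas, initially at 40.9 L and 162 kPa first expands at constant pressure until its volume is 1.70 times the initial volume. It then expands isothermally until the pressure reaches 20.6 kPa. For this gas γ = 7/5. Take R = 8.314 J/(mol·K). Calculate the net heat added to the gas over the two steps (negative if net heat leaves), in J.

39500 J

T₁ = P₁V₁/(nR) = 162×40.9/(0.955×8.314) = 834 K.
Step 1 — Isobaric: P stays 162 kPa; V/T = const ⇒ T₂ = 1420 K, V₂ = 69.5 L.
W = PΔV = 162×(69.5−40.9) kPa·L = 4640 J.
ΔU = nCvΔT = 0.955×20.8×(1420−834) = 11600 J.
Q = ΔU + W = nCpΔT = 16200 J.
State after step 1: P = 162 kPa, V = 69.5 L, T = 1420 K.
Step 2 — Isothermal: T stays 1420 K; PV = const ⇒ V₂ = 547 L, P₂ = 20.6 kPa.
ΔU = 0 (ideal gas, T constant).
W = nRT ln(V₂/V₁) = 0.955×8.314×1420×ln(7.86) = 23200 J.
Q = ΔU + W = 23200 J.
Net over both steps: W = 27900 J, Q = 39500 J, ΔU = 11600 J.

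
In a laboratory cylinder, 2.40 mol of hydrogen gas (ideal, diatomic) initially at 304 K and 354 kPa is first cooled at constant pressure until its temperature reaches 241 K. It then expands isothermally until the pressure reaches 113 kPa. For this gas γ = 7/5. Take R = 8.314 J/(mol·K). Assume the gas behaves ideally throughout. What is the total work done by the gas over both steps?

V₁ = nRT₁/P₁ = 2.40×8.314×304/354 = 17.1 L.
Step 1 — Isobaric: P stays 354 kPa; V/T = const ⇒ T₂ = 241 K, V₂ = 13.6 L.
W = PΔV = 354×(13.6−17.1) kPa·L = -1260 J.
ΔU = nCvΔT = 2.40×20.8×(241−304) = -3140 J.
Q = ΔU + W = nCpΔT = -4400 J.
State after step 1: P = 354 kPa, V = 13.6 L, T = 241 K.
Step 2 — Isothermal: T stays 241 K; PV = const ⇒ V₂ = 42.6 L, P₂ = 113 kPa.
ΔU = 0 (ideal gas, T constant).
W = nRT ln(V₂/V₁) = 2.40×8.314×241×ln(3.13) = 5490 J.
Q = ΔU + W = 5490 J.
Net over both steps: W = 4230 J, Q = 1090 J, ΔU = -3140 J.

4230 J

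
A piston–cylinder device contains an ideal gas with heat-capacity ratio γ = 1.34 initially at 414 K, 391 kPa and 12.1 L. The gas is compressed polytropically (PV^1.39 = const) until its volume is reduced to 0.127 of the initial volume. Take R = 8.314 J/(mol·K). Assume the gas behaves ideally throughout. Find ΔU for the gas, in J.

n = P₁V₁/(RT₁) = 391×12.1/(8.314×414) = 1.37 mol.
Polytropic n=1.39: T₂ = T₁(V₁/V₂)^(n−1) = 414×(7.87)^0.39 = 926 K; P₂ = P₁(V₁/V₂)^n = 6880 kPa.
For an ideal gas ΔU = nCvΔT with Cv = R/(γ−1) = 24.5 J/(mol·K).
ΔU = 1.37×24.5×(926−414) = 17200 J.

17200 J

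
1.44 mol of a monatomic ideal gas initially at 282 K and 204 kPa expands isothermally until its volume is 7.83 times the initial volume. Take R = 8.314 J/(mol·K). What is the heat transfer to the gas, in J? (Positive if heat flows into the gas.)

6950 J

V₁ = nRT₁/P₁ = 1.44×8.314×282/204 = 16.5 L.
Isothermal: T stays 282 K; PV = const ⇒ V₂ = 130 L, P₂ = 26.1 kPa.
ΔU = 0 (ideal gas, T constant).
W = nRT ln(V₂/V₁) = 1.44×8.314×282×ln(7.83) = 6950 J.
Q = ΔU + W = 6950 J.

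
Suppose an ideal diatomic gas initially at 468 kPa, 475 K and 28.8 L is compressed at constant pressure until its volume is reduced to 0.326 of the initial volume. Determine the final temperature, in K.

155 K

Isobaric: P stays 468 kPa; V/T = const ⇒ T₂ = 155 K, V₂ = 9.39 L.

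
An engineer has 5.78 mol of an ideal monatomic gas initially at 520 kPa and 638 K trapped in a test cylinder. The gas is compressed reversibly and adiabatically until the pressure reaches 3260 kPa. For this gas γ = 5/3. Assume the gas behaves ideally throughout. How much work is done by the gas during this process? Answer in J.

-49800 J

V₁ = nRT₁/P₁ = 5.78×8.314×638/520 = 59.0 L.
Adiabatic: T₂/T₁ = (P₂/P₁)^((γ−1)/γ) ⇒ T₂ = 638×(6.27)^0.400 = 1330 K; V₂ = 19.6 L.
ΔU = nCvΔT = 5.78×12.5×(1330−638) = 49800 J.
Q = 0 for an adiabatic process, so W = −ΔU = -49800 J.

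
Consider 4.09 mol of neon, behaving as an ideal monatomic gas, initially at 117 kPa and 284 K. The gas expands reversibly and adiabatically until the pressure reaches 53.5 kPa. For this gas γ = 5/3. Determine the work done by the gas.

V₁ = nRT₁/P₁ = 4.09×8.314×284/117 = 82.5 L.
Adiabatic: T₂/T₁ = (P₂/P₁)^((γ−1)/γ) ⇒ T₂ = 284×(0.457)^0.400 = 208 K; V₂ = 132 L.
ΔU = nCvΔT = 4.09×12.5×(208−284) = -3890 J.
Q = 0 for an adiabatic process, so W = −ΔU = 3890 J.

3890 J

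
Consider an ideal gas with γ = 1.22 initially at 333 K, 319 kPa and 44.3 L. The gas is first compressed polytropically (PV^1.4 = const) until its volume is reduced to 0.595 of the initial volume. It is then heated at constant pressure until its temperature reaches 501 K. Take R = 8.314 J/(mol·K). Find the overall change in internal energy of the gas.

n = P₁V₁/(RT₁) = 319×44.3/(8.314×333) = 5.10 mol.
Step 1 — Polytropic n=1.4: T₂ = T₁(V₁/V₂)^(n−1) = 333×(1.68)^0.40 = 410 K; P₂ = P₁(V₁/V₂)^n = 660 kPa.
W = (P₁V₁−P₂V₂)/(n−1) = (319×44.3−660×26.4)/0.40 = -8150 J.
ΔU = nCvΔT = 5.10×37.8×(410−333) = 14800 J.
Q = ΔU + W = 6670 J.
State after step 1: P = 660 kPa, V = 26.4 L, T = 410 K.
Step 2 — Isobaric: P stays 660 kPa; V/T = const ⇒ T₂ = 501 K, V₂ = 32.2 L.
W = PΔV = 660×(32.2−26.4) kPa·L = 3870 J.
ΔU = nCvΔT = 5.10×37.8×(501−410) = 17600 J.
Q = ΔU + W = nCpΔT = 21400 J.
Net over both steps: W = -4290 J, Q = 28100 J, ΔU = 32400 J.

32400 J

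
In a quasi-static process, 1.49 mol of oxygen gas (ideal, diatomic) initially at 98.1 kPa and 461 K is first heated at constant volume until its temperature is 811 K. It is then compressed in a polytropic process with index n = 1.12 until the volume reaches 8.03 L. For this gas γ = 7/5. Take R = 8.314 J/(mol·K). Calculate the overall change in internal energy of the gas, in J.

17600 J

V₁ = nRT₁/P₁ = 1.49×8.314×461/98.1 = 58.2 L.
Step 1 — Isochoric: V stays 58.2 L; P/T = const ⇒ T₂ = 811 K, P₂ = 173 kPa.
W = 0 (no volume change).
ΔU = nCvΔT = 1.49×20.8×(811−461) = 10800 J.
Q = ΔU = 10800 J.
State after step 1: P = 173 kPa, V = 58.2 L, T = 811 K.
Step 2 — Polytropic n=1.12: T₂ = T₁(V₁/V₂)^(n−1) = 811×(7.25)^0.12 = 1030 K; P₂ = P₁(V₁/V₂)^n = 1590 kPa.
W = (P₁V₁−P₂V₂)/(n−1) = (173×58.2−1590×8.03)/0.12 = -22500 J.
ΔU = nCvΔT = 1.49×20.8×(1030−811) = 6740 J.
Q = ΔU + W = -15700 J.
Net over both steps: W = -22500 J, Q = -4890 J, ΔU = 17600 J.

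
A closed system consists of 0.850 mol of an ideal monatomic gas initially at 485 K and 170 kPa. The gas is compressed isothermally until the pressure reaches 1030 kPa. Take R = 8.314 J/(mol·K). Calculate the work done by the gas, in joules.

V₁ = nRT₁/P₁ = 0.850×8.314×485/170 = 20.2 L.
Isothermal: T stays 485 K; PV = const ⇒ V₂ = 3.33 L, P₂ = 1030 kPa.
W = nRT ln(V₂/V₁) = 0.850×8.314×485×ln(0.165) = -6170 J.

-6170 J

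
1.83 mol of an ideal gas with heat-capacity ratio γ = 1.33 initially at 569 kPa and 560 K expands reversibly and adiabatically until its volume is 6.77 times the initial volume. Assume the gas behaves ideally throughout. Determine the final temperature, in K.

V₁ = nRT₁/P₁ = 1.83×8.314×560/569 = 15.0 L.
Adiabatic: TV^(γ−1) = const ⇒ T₂ = 560×(0.148)^0.330 = 298 K; PV^γ = const ⇒ P₂ = 44.7 kPa.

298 K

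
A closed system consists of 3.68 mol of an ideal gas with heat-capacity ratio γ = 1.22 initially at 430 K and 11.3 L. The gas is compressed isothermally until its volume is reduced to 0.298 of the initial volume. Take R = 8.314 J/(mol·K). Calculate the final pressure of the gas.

P₁ = nRT₁/V₁ = 3.68×8.314×430/11.3 = 1160 kPa.
Isothermal: T stays 430 K; PV = const ⇒ V₂ = 3.37 L, P₂ = 3910 kPa.

3910 kPa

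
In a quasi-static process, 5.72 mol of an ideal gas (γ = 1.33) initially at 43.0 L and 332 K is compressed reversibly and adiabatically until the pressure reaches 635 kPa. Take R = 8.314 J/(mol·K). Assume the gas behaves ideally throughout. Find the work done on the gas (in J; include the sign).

P₁ = nRT₁/V₁ = 5.72×8.314×332/43.0 = 367 kPa.
Adiabatic: T₂/T₁ = (P₂/P₁)^((γ−1)/γ) ⇒ T₂ = 332×(1.73)^0.248 = 380 K; V₂ = 28.5 L.
ΔU = nCvΔT = 5.72×25.2×(380−332) = 6970 J.
Q = 0 for an adiabatic process, so W = −ΔU = -6970 J.
Work done on the gas = −W_by = 6970 J.

6970 J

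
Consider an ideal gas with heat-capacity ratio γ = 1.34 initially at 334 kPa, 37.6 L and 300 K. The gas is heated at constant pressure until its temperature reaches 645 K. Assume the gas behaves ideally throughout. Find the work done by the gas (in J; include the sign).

14400 J

n = P₁V₁/(RT₁) = 334×37.6/(8.314×300) = 5.04 mol.
Isobaric: P stays 334 kPa; V/T = const ⇒ T₂ = 645 K, V₂ = 80.8 L.
W = PΔV = 334×(80.8−37.6) kPa·L = 14400 J.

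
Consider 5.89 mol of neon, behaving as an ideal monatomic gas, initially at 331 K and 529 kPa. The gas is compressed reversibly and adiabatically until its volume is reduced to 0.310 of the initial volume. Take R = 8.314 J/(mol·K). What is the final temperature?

723 K

V₁ = nRT₁/P₁ = 5.89×8.314×331/529 = 30.6 L.
Adiabatic: TV^(γ−1) = const ⇒ T₂ = 331×(3.23)^0.667 = 723 K; PV^γ = const ⇒ P₂ = 3730 kPa.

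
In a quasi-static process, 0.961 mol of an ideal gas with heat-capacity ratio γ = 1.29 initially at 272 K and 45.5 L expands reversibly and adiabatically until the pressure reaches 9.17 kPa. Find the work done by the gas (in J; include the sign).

2320 J

P₁ = nRT₁/V₁ = 0.961×8.314×272/45.5 = 47.8 kPa.
Adiabatic: T₂/T₁ = (P₂/P₁)^((γ−1)/γ) ⇒ T₂ = 272×(0.192)^0.225 = 188 K; V₂ = 164 L.
ΔU = nCvΔT = 0.961×28.7×(188−272) = -2320 J.
Q = 0 for an adiabatic process, so W = −ΔU = 2320 J.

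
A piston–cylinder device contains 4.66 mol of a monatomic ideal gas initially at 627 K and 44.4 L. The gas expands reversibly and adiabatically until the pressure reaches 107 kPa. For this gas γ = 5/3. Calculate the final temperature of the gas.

326 K

P₁ = nRT₁/V₁ = 4.66×8.314×627/44.4 = 547 kPa.
Adiabatic: T₂/T₁ = (P₂/P₁)^((γ−1)/γ) ⇒ T₂ = 627×(0.196)^0.400 = 326 K; V₂ = 118 L.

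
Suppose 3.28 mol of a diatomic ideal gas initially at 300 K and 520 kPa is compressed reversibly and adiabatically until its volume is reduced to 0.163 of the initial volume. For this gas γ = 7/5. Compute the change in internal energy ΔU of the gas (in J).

21800 J

V₁ = nRT₁/P₁ = 3.28×8.314×300/520 = 15.7 L.
Adiabatic: TV^(γ−1) = const ⇒ T₂ = 300×(6.13)^0.400 = 620 K; PV^γ = const ⇒ P₂ = 6590 kPa.
For an ideal gas ΔU = nCvΔT with Cv = (5/2)R = 20.8 J/(mol·K).
ΔU = 3.28×20.8×(620−300) = 21800 J.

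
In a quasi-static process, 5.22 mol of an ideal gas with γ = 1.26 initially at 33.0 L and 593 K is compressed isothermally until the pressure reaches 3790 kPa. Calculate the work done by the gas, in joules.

P₁ = nRT₁/V₁ = 5.22×8.314×593/33.0 = 780 kPa.
Isothermal: T stays 593 K; PV = const ⇒ V₂ = 6.79 L, P₂ = 3790 kPa.
W = nRT ln(V₂/V₁) = 5.22×8.314×593×ln(0.206) = -40700 J.

-40700 J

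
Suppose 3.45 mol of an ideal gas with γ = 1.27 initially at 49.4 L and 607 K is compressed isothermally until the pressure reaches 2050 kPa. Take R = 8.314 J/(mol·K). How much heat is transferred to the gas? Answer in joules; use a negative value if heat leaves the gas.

-30700 J

P₁ = nRT₁/V₁ = 3.45×8.314×607/49.4 = 352 kPa.
Isothermal: T stays 607 K; PV = const ⇒ V₂ = 8.49 L, P₂ = 2050 kPa.
ΔU = 0 (ideal gas, T constant).
W = nRT ln(V₂/V₁) = 3.45×8.314×607×ln(0.172) = -30700 J.
Q = ΔU + W = -30700 J.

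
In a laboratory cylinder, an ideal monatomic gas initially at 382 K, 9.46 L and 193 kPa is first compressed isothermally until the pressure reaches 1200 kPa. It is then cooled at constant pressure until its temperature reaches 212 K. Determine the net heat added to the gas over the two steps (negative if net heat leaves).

n = P₁V₁/(RT₁) = 193×9.46/(8.314×382) = 0.575 mol.
Step 1 — Isothermal: T stays 382 K; PV = const ⇒ V₂ = 1.52 L, P₂ = 1200 kPa.
ΔU = 0 (ideal gas, T constant).
W = nRT ln(V₂/V₁) = 0.575×8.314×382×ln(0.161) = -3340 J.
Q = ΔU + W = -3340 J.
State after step 1: P = 1200 kPa, V = 1.52 L, T = 382 K.
Step 2 — Isobaric: P stays 1200 kPa; V/T = const ⇒ T₂ = 212 K, V₂ = 0.844 L.
W = PΔV = 1200×(0.844−1.52) kPa·L = -813 J.
ΔU = nCvΔT = 0.575×12.5×(212−382) = -1220 J.
Q = ΔU + W = nCpΔT = -2030 J.
Net over both steps: W = -4150 J, Q = -5370 J, ΔU = -1220 J.

-5370 J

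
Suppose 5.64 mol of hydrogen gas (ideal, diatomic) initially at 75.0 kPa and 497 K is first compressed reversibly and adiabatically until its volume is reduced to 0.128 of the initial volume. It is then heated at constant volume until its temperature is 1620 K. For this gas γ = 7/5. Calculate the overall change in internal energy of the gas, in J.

V₁ = nRT₁/P₁ = 5.64×8.314×497/75.0 = 311 L.
Step 1 — Adiabatic: TV^(γ−1) = const ⇒ T₂ = 497×(7.81)^0.400 = 1130 K; PV^γ = const ⇒ P₂ = 1330 kPa.
ΔU = nCvΔT = 5.64×20.8×(1130−497) = 74300 J.
Q = 0 for an adiabatic process, so W = −ΔU = -74300 J.
State after step 1: P = 1330 kPa, V = 39.8 L, T = 1130 K.
Step 2 — Isochoric: V stays 39.8 L; P/T = const ⇒ T₂ = 1620 K, P₂ = 1910 kPa.
W = 0 (no volume change).
ΔU = nCvΔT = 5.64×20.8×(1620−1130) = 57300 J.
Q = ΔU = 57300 J.
Net over both steps: W = -74300 J, Q = 57300 J, ΔU = 132000 J.

132000 J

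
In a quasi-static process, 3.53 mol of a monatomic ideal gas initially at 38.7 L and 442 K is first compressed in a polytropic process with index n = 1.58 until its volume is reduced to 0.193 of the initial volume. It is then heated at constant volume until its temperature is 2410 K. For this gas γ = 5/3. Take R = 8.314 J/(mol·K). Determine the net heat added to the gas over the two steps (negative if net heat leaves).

50900 J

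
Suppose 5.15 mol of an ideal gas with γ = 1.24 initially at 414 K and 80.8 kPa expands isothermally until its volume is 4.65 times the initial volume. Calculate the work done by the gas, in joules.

27200 J

V₁ = nRT₁/P₁ = 5.15×8.314×414/80.8 = 219 L.
Isothermal: T stays 414 K; PV = const ⇒ V₂ = 1020 L, P₂ = 17.4 kPa.
W = nRT ln(V₂/V₁) = 5.15×8.314×414×ln(4.65) = 27200 J.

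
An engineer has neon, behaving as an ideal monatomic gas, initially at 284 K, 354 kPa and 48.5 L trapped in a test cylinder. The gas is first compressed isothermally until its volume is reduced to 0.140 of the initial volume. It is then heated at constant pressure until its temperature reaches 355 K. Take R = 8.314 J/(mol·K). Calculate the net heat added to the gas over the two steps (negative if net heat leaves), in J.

n = P₁V₁/(RT₁) = 354×48.5/(8.314×284) = 7.27 mol.
Step 1 — Isothermal: T stays 284 K; PV = const ⇒ V₂ = 6.79 L, P₂ = 2530 kPa.
ΔU = 0 (ideal gas, T constant).
W = nRT ln(V₂/V₁) = 7.27×8.314×284×ln(0.140) = -33800 J.
Q = ΔU + W = -33800 J.
State after step 1: P = 2530 kPa, V = 6.79 L, T = 284 K.
Step 2 — Isobaric: P stays 2530 kPa; V/T = const ⇒ T₂ = 355 K, V₂ = 8.49 L.
W = PΔV = 2530×(8.49−6.79) kPa·L = 4290 J.
ΔU = nCvΔT = 7.27×12.5×(355−284) = 6440 J.
Q = ΔU + W = nCpΔT = 10700 J.
Net over both steps: W = -29500 J, Q = -23000 J, ΔU = 6440 J.

-23000 J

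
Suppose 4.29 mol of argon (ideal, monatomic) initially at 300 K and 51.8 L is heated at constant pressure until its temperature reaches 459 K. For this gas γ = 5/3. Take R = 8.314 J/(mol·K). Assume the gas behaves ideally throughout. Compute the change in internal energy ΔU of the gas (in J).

P₁ = nRT₁/V₁ = 4.29×8.314×300/51.8 = 207 kPa.
Isobaric: P stays 207 kPa; V/T = const ⇒ T₂ = 459 K, V₂ = 79.3 L.
For an ideal gas ΔU = nCvΔT with Cv = (3/2)R = 12.5 J/(mol·K).
ΔU = 4.29×12.5×(459−300) = 8510 J.

8510 J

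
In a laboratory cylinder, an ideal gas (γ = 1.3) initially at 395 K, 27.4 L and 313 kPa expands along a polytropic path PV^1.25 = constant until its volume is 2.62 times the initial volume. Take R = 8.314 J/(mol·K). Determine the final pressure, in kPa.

Polytropic n=1.25: T₂ = T₁(V₁/V₂)^(n−1) = 395×(0.382)^0.25 = 310 K; P₂ = P₁(V₁/V₂)^n = 93.9 kPa.

93.9 kPa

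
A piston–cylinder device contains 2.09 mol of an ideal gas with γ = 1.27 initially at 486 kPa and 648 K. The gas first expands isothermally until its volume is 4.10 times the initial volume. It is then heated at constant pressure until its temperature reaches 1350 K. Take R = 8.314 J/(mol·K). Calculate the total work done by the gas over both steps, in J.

28100 J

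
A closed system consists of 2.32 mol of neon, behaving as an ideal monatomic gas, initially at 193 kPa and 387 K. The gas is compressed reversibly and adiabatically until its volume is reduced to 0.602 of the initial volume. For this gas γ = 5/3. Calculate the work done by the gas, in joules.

-4510 J

V₁ = nRT₁/P₁ = 2.32×8.314×387/193 = 38.7 L.
Adiabatic: TV^(γ−1) = const ⇒ T₂ = 387×(1.66)^0.667 = 543 K; PV^γ = const ⇒ P₂ = 450 kPa.
ΔU = nCvΔT = 2.32×12.5×(543−387) = 4510 J.
Q = 0 for an adiabatic process, so W = −ΔU = -4510 J.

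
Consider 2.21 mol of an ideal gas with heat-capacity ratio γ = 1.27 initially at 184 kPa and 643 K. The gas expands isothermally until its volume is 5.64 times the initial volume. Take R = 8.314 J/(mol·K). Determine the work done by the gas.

20400 J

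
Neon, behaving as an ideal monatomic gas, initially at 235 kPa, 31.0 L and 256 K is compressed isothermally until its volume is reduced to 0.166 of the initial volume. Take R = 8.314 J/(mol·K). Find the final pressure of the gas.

1420 kPa

Isothermal: T stays 256 K; PV = const ⇒ V₂ = 5.15 L, P₂ = 1420 kPa.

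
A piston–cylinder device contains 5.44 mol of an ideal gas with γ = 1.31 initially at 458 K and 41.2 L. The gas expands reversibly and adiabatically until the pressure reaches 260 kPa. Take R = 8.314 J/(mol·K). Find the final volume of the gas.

P₁ = nRT₁/V₁ = 5.44×8.314×458/41.2 = 503 kPa.
Adiabatic: T₂/T₁ = (P₂/P₁)^((γ−1)/γ) ⇒ T₂ = 458×(0.517)^0.237 = 392 K; V₂ = 68.2 L.

68.2 L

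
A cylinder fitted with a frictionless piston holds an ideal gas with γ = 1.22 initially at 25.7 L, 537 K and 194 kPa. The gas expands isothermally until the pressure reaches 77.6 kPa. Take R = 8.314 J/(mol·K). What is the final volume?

Isothermal: T stays 537 K; PV = const ⇒ V₂ = 64.2 L, P₂ = 77.6 kPa.

64.2 L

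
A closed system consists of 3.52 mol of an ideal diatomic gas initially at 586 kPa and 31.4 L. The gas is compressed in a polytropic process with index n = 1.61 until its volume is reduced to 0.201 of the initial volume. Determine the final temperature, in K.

1670 K

T₁ = P₁V₁/(nR) = 586×31.4/(3.52×8.314) = 629 K.
Polytropic n=1.61: T₂ = T₁(V₁/V₂)^(n−1) = 629×(4.98)^0.61 = 1670 K; P₂ = P₁(V₁/V₂)^n = 7760 kPa.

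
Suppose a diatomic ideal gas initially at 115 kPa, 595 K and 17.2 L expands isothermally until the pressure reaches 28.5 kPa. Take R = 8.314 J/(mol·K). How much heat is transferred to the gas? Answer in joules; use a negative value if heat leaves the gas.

n = P₁V₁/(RT₁) = 115×17.2/(8.314×595) = 0.400 mol.
Isothermal: T stays 595 K; PV = const ⇒ V₂ = 69.4 L, P₂ = 28.5 kPa.
ΔU = 0 (ideal gas, T constant).
W = nRT ln(V₂/V₁) = 0.400×8.314×595×ln(4.04) = 2760 J.
Q = ΔU + W = 2760 J.

2760 J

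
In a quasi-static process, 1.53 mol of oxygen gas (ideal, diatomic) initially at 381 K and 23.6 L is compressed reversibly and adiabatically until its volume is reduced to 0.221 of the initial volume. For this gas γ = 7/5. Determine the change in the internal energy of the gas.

P₁ = nRT₁/V₁ = 1.53×8.314×381/23.6 = 205 kPa.
Adiabatic: TV^(γ−1) = const ⇒ T₂ = 381×(4.52)^0.400 = 697 K; PV^γ = const ⇒ P₂ = 1700 kPa.
For an ideal gas ΔU = nCvΔT with Cv = (5/2)R = 20.8 J/(mol·K).
ΔU = 1.53×20.8×(697−381) = 10000 J.

10000 J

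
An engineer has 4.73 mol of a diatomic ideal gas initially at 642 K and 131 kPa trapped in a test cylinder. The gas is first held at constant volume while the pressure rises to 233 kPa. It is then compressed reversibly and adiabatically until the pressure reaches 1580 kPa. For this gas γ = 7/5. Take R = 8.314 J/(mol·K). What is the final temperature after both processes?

1970 K

V₁ = nRT₁/P₁ = 4.73×8.314×642/131 = 193 L.
Step 1 — Isochoric: V stays 193 L; P/T = const ⇒ T₂ = 1140 K, P₂ = 233 kPa.
W = 0 (no volume change).
ΔU = nCvΔT = 4.73×20.8×(1140−642) = 49100 J.
Q = ΔU = 49100 J.
State after step 1: P = 233 kPa, V = 193 L, T = 1140 K.
Step 2 — Adiabatic: T₂/T₁ = (P₂/P₁)^((γ−1)/γ) ⇒ T₂ = 1140×(6.78)^0.286 = 1970 K; V₂ = 49.1 L.
ΔU = nCvΔT = 4.73×20.8×(1970−1140) = 81700 J.
Q = 0 for an adiabatic process, so W = −ΔU = -81700 J.
Net over both steps: W = -81700 J, Q = 49100 J, ΔU = 131000 J.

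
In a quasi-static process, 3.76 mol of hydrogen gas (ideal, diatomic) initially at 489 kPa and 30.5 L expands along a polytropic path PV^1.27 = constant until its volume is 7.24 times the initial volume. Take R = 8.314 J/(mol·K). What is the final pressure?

39.6 kPa

T₁ = P₁V₁/(nR) = 489×30.5/(3.76×8.314) = 477 K.
Polytropic n=1.27: T₂ = T₁(V₁/V₂)^(n−1) = 477×(0.138)^0.27 = 280 K; P₂ = P₁(V₁/V₂)^n = 39.6 kPa.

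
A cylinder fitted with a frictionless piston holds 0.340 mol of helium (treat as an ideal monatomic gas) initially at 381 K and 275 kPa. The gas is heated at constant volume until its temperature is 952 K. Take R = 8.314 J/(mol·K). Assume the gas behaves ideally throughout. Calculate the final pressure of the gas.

V₁ = nRT₁/P₁ = 0.340×8.314×381/275 = 3.92 L.
Isochoric: V stays 3.92 L; P/T = const ⇒ T₂ = 952 K, P₂ = 687 kPa.

687 kPa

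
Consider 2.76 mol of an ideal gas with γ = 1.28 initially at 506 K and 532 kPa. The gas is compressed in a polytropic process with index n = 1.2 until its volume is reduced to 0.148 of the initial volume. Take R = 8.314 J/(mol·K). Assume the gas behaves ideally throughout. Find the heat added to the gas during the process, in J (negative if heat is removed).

-7720 J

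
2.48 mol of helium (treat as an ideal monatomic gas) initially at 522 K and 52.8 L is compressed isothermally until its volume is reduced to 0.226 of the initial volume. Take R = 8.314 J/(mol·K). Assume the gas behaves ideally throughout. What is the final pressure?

P₁ = nRT₁/V₁ = 2.48×8.314×522/52.8 = 204 kPa.
Isothermal: T stays 522 K; PV = const ⇒ V₂ = 11.9 L, P₂ = 902 kPa.

902 kPa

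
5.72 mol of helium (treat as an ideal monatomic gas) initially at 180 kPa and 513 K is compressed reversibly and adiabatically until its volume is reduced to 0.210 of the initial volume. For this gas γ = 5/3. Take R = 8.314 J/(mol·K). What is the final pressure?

2430 kPa

V₁ = nRT₁/P₁ = 5.72×8.314×513/180 = 136 L.
Adiabatic: TV^(γ−1) = const ⇒ T₂ = 513×(4.76)^0.667 = 1450 K; PV^γ = const ⇒ P₂ = 2430 kPa.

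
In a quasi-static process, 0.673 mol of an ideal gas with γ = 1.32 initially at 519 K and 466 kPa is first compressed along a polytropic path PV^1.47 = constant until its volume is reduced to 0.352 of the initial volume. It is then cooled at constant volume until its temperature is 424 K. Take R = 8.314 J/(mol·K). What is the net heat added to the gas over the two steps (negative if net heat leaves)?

-5580 J

V₁ = nRT₁/P₁ = 0.673×8.314×519/466 = 6.23 L.
Step 1 — Polytropic n=1.47: T₂ = T₁(V₁/V₂)^(n−1) = 519×(2.84)^0.47 = 848 K; P₂ = P₁(V₁/V₂)^n = 2160 kPa.
W = (P₁V₁−P₂V₂)/(n−1) = (466×6.23−2160×2.19)/0.47 = -3910 J.
ΔU = nCvΔT = 0.673×26.0×(848−519) = 5750 J.
Q = ΔU + W = 1830 J.
State after step 1: P = 2160 kPa, V = 2.19 L, T = 848 K.
Step 2 — Isochoric: V stays 2.19 L; P/T = const ⇒ T₂ = 424 K, P₂ = 1080 kPa.
W = 0 (no volume change).
ΔU = nCvΔT = 0.673×26.0×(424−848) = -7410 J.
Q = ΔU = -7410 J.
Net over both steps: W = -3910 J, Q = -5580 J, ΔU = -1660 J.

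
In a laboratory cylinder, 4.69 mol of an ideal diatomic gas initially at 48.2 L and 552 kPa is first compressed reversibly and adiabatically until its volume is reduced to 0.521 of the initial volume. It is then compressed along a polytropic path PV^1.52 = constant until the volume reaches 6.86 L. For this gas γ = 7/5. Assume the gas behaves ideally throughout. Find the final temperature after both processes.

T₁ = P₁V₁/(nR) = 552×48.2/(4.69×8.314) = 682 K.
Step 1 — Adiabatic: TV^(γ−1) = const ⇒ T₂ = 682×(1.92)^0.400 = 886 K; PV^γ = const ⇒ P₂ = 1380 kPa.
ΔU = nCvΔT = 4.69×20.8×(886−682) = 19800 J.
Q = 0 for an adiabatic process, so W = −ΔU = -19800 J.
State after step 1: P = 1380 kPa, V = 25.1 L, T = 886 K.
Step 2 — Polytropic n=1.52: T₂ = T₁(V₁/V₂)^(n−1) = 886×(3.66)^0.52 = 1740 K; P₂ = P₁(V₁/V₂)^n = 9890 kPa.
W = (P₁V₁−P₂V₂)/(n−1) = (1380×25.1−9890×6.86)/0.52 = -64000 J.
ΔU = nCvΔT = 4.69×20.8×(1740−886) = 83200 J.
Q = ΔU + W = 19200 J.
Net over both steps: W = -83800 J, Q = 19200 J, ΔU = 103000 J.

1740 K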